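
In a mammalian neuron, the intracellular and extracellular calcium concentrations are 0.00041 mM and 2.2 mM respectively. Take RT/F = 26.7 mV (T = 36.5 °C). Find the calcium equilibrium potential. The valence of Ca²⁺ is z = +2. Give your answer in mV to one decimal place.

114.6 mV

E = (26.7/z) · ln([Ca²⁺]_out/[Ca²⁺]_in) with z = +2.
= (26.7/2) · ln(2.2/0.00041) = 13.35 · ln(5366)
= 13.35 · (8.5878) = 114.65 mV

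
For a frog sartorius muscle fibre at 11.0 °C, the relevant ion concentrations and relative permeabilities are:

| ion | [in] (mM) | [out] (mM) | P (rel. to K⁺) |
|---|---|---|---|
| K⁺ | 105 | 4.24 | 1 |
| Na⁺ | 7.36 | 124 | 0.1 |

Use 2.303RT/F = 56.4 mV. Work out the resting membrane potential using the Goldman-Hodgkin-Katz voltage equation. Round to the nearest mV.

-45 mV

Vm = 56.4 · log₁₀[(Σ P·[cation]ₒ + Σ P·[anion]ᵢ) / (Σ P·[cation]ᵢ + Σ P·[anion]ₒ)]
Numerator = 1×4.24 + 0.1×124 = 16.64
Denominator = 1×105 + 0.1×7.36 = 105.7
Vm = 56.4 · log₁₀(0.15737) = 56.4 × (-0.8031) = -45.29 mV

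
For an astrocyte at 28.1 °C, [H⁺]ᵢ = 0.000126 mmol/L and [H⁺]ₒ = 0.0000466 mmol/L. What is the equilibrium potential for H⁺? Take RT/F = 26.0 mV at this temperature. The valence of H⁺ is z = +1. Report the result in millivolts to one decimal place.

E = (26.0/z) · ln([H⁺]_out/[H⁺]_in) with z = +1.
= (26.0/1) · ln(0.0000466/0.000126) = 26.00 · ln(0.3698)
= 26.00 · (-0.9947) = -25.86 mV

-25.9 mV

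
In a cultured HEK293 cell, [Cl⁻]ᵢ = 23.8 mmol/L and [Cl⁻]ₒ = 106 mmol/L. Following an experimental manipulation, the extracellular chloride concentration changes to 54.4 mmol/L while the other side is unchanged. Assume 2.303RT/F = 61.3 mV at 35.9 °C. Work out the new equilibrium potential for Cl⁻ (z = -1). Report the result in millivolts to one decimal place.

-22.0 mV

After the shift: [Cl⁻]_out = 54.4, [Cl⁻]_in = 23.8 mmol/L.
E_new = (61.3/-1)·log₁₀(54.4/23.8) = -61.30 · (0.3590) = -22.01 mV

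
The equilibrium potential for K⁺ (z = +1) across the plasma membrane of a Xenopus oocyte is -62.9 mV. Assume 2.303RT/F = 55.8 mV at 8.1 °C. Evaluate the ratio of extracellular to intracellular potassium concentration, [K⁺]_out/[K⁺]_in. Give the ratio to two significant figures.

0.075

log₁₀([out]/[in]) = E·z/(55.8) = -62.9 × 1 / 55.8 = -1.1272
[out]/[in] = 10^(-1.1272) = 0.0746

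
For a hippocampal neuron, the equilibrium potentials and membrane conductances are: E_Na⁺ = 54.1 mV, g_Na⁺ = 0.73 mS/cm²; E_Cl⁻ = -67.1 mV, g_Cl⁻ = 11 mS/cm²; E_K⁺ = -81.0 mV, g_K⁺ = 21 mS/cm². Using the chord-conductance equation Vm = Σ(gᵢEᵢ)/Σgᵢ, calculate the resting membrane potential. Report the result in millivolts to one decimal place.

-73.3 mV

Σ gᵢEᵢ = 0.73·(54.1) + 11·(-67.1) + 21·(-81.0) = -2399.61
Σ gᵢ = 0.73 + 11 + 21 = 32.73
Vm = -2399.61 / 32.73 = -73.32 mV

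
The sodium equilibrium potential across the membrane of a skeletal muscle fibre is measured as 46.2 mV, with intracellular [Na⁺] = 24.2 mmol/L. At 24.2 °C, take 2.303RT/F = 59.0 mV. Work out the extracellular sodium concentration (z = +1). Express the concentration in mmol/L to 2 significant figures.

150 mmol/L

Nernst: E = (59.0/1) · log₁₀([out]/[in]), so log₁₀([out]/[in]) = 46.2 × 1 / 59.0 = 0.7831.
[out]/[in] = 10^(0.7831) = 6.068.
[out] = 6.068 × 24.2 = 146.8 mmol/L.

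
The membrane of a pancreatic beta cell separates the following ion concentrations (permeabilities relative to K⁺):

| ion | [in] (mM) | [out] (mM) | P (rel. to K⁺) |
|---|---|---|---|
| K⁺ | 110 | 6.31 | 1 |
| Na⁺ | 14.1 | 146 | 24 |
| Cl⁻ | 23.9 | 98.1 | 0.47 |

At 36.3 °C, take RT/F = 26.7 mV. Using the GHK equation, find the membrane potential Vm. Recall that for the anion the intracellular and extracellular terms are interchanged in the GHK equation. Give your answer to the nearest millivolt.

52 mV

Vm = 26.7 · ln[(Σ P·[cation]ₒ + Σ P·[anion]ᵢ) / (Σ P·[cation]ᵢ + Σ P·[anion]ₒ)]
Numerator = 1×6.31 + 24×146 + 0.47×23.9 = 3522
Denominator = 1×110 + 24×14.1 + 0.47×98.1 = 494.5
Vm = 26.7 · ln(7.1213) = 26.7 × (1.9631) = 52.41 mV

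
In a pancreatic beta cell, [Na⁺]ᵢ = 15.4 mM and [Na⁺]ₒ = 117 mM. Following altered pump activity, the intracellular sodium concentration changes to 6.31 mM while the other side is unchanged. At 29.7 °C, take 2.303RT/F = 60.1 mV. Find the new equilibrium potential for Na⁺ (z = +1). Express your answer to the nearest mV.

After the shift: [Na⁺]_out = 117, [Na⁺]_in = 6.31 mM.
E_new = (60.1/1)·log₁₀(117/6.31) = 60.10 · (1.2682) = 76.22 mV

76 mV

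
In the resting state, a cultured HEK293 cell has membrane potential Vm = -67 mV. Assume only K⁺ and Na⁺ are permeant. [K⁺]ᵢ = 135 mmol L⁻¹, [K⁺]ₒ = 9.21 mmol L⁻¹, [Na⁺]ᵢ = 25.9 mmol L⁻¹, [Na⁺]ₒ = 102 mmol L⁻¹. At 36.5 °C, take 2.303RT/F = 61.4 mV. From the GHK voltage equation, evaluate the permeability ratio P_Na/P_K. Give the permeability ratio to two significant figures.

Let α = P_Na/P_K. GHK: Vm = 61.4·log₁₀[(Kₒ + α·Naₒ)/(Kᵢ + α·Naᵢ)].
10^(Vm/61.4) = 10^(-67.0/61.4) = 0.081058
So 0.081058·(Kᵢ + α·Naᵢ) = Kₒ + α·Naₒ → α = (0.081058·135.0 − 9.21) / (102.0 − 0.081058·25.9)
α = (10.94 − 9.21) / (102.0 − 2.099) = 1.733/99.9 = 0.01735

0.017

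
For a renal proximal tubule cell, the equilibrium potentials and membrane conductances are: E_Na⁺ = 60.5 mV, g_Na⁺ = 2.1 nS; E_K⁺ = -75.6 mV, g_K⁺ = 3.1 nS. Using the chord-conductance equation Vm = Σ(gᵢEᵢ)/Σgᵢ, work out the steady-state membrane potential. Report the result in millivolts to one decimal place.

Σ gᵢEᵢ = 2.1·(60.5) + 3.1·(-75.6) = -107.31
Σ gᵢ = 2.1 + 3.1 = 5.2
Vm = -107.31 / 5.2 = -20.64 mV

-20.6 mV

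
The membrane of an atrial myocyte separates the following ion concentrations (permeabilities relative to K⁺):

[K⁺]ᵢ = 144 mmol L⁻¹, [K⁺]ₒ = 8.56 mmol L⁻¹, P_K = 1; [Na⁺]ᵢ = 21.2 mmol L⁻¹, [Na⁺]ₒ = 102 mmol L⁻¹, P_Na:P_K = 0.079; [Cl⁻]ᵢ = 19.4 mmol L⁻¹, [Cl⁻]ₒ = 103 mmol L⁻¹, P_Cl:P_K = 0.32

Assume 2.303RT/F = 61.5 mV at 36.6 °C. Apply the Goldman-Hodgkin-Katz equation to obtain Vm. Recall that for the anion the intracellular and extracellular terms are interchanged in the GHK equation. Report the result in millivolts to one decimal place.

Vm = 61.5 · log₁₀[(Σ P·[cation]ₒ + Σ P·[anion]ᵢ) / (Σ P·[cation]ᵢ + Σ P·[anion]ₒ)]
Numerator = 1×8.56 + 0.079×102 + 0.32×19.4 = 22.83
Denominator = 1×144 + 0.079×21.2 + 0.32×103 = 178.6
Vm = 61.5 · log₁₀(0.12778) = 61.5 × (-0.8935) = -54.95 mV

-55.0 mV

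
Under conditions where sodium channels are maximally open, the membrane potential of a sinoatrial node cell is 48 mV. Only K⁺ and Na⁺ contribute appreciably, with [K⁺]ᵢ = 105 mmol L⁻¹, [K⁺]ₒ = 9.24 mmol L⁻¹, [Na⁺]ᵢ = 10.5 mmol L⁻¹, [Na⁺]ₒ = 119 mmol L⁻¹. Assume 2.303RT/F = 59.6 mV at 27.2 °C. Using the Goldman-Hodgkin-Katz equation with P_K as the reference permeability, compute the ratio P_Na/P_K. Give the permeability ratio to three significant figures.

12.7

Let α = P_Na/P_K. GHK: Vm = 59.6·log₁₀[(Kₒ + α·Naₒ)/(Kᵢ + α·Naᵢ)].
10^(Vm/59.6) = 10^(48.0/59.6) = 6.3881
So 6.3881·(Kᵢ + α·Naᵢ) = Kₒ + α·Naₒ → α = (6.3881·105.0 − 9.24) / (119.0 − 6.3881·10.5)
α = (670.7 − 9.24) / (119.0 − 67.07) = 661.5/51.93 = 12.74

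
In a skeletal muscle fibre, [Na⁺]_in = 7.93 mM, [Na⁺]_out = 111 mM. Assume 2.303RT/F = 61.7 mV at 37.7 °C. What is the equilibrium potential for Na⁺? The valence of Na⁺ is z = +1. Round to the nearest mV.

E = (61.7/z) · log₁₀([Na⁺]_out/[Na⁺]_in) with z = +1.
= (61.7/1) · log₁₀(111/7.93) = 61.70 · log₁₀(14)
= 61.70 · (1.1460) = 70.71 mV

71 mV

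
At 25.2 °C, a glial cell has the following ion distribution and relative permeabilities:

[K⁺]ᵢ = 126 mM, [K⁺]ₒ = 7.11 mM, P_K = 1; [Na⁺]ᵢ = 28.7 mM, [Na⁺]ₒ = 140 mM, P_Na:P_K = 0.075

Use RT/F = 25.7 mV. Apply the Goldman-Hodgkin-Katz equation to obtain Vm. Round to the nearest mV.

-51 mV

Vm = 25.7 · ln[(Σ P·[cation]ₒ + Σ P·[anion]ᵢ) / (Σ P·[cation]ᵢ + Σ P·[anion]ₒ)]
Numerator = 1×7.11 + 0.075×140 = 17.61
Denominator = 1×126 + 0.075×28.7 = 128.2
Vm = 25.7 · ln(0.13741) = 25.7 × (-1.9848) = -51.01 mV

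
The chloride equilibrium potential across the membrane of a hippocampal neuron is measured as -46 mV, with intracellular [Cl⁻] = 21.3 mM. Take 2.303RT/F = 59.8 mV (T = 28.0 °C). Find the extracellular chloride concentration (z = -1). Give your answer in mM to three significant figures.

Nernst: E = (59.8/-1) · log₁₀([out]/[in]), so log₁₀([out]/[in]) = -46.0 × -1 / 59.8 = 0.7692.
[out]/[in] = 10^(0.7692) = 5.878.
[out] = 5.878 × 21.3 = 125.2 mM.

125 mM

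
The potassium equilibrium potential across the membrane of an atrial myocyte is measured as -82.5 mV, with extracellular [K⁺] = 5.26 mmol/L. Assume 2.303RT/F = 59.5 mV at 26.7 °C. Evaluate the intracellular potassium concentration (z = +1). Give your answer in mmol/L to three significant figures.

Nernst: E = (59.5/1) · log₁₀([out]/[in]), so log₁₀([out]/[in]) = -82.5 × 1 / 59.5 = -1.3866.
[out]/[in] = 10^(-1.3866) = 0.04106.
[in] = 5.26 / 0.04106 = 128.1 mmol/L.

128 mmol/L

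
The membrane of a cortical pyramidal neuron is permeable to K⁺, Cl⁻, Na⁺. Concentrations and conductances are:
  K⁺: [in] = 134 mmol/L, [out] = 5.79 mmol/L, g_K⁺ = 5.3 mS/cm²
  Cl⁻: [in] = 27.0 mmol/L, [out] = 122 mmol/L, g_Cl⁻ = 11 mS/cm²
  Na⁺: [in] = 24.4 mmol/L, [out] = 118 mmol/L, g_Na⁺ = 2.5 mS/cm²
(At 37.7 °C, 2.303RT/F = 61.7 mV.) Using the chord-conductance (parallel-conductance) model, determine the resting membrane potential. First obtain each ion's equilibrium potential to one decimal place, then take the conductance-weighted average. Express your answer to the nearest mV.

E_K⁺ = (61.7/1)·log₁₀(5.79/134) = -84.2 mV
E_Cl⁻ = (61.7/-1)·log₁₀(122/27.0) = -40.4 mV
E_Na⁺ = (61.7/1)·log₁₀(118/24.4) = 42.2 mV
Vm = (Σ gᵢEᵢ)/(Σ gᵢ) = (5.3·-84.2 + 11·-40.4 + 2.5·42.2) / (5.3 + 11 + 2.5)
= -785.16 / 18.8 = -41.76 mV

-42 mV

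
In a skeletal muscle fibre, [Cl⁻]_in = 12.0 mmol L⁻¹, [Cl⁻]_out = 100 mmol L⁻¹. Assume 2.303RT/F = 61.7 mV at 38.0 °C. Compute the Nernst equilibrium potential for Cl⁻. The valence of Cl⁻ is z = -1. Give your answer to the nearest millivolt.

-57 mV

E = (61.7/z) · log₁₀([Cl⁻]_out/[Cl⁻]_in) with z = -1.
For an anion, dividing by z = -1 reverses the sign.
= (61.7/-1) · log₁₀(100/12.0) = -61.70 · log₁₀(8.333)
= -61.70 · (0.9208) = -56.81 mV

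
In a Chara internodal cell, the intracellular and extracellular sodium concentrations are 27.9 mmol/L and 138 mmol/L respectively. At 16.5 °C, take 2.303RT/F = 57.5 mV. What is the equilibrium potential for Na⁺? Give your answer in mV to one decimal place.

39.9 mV

E = (57.5/z) · log₁₀([Na⁺]_out/[Na⁺]_in) with z = +1.
= (57.5/1) · log₁₀(138/27.9) = 57.50 · log₁₀(4.946)
= 57.50 · (0.6943) = 39.92 mV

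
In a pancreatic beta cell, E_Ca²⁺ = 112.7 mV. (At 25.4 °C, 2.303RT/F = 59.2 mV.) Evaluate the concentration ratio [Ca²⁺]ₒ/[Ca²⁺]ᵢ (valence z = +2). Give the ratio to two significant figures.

6400

log₁₀([out]/[in]) = E·z/(59.2) = 112.7 × 2 / 59.2 = 3.8074
[out]/[in] = 10^(3.8074) = 6418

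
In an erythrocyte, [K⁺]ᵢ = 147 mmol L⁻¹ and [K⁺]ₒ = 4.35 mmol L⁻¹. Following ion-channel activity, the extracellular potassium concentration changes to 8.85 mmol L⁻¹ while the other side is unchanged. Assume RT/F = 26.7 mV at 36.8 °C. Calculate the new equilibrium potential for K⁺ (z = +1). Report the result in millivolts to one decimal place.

-75.0 mV

After the shift: [K⁺]_out = 8.85, [K⁺]_in = 147 mmol L⁻¹.
E_new = (26.7/1)·ln(8.85/147) = 26.70 · (-2.8100) = -75.03 mV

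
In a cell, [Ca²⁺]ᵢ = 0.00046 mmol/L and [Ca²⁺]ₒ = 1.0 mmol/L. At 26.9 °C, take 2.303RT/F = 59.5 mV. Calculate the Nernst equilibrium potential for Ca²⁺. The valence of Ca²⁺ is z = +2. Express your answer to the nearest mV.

E = (59.5/z) · log₁₀([Ca²⁺]_out/[Ca²⁺]_in) with z = +2.
= (59.5/2) · log₁₀(1.0/0.00046) = 29.75 · log₁₀(2174)
= 29.75 · (3.3372) = 99.28 mV

99 mV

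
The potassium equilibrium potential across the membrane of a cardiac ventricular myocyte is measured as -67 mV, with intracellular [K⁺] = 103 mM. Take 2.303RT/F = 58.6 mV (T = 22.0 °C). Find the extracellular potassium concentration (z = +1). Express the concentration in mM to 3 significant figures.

7.40 mM

Nernst: E = (58.6/1) · log₁₀([out]/[in]), so log₁₀([out]/[in]) = -67.0 × 1 / 58.6 = -1.1433.
[out]/[in] = 10^(-1.1433) = 0.07189.
[out] = 0.07189 × 103 = 7.404 mM.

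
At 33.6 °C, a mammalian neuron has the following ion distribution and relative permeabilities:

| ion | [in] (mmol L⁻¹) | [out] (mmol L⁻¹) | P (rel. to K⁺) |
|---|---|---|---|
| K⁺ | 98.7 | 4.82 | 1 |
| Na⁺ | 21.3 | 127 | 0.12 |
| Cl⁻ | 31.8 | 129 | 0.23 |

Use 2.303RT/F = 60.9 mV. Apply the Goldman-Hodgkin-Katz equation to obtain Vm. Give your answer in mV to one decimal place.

-41.4 mV

Vm = 60.9 · log₁₀[(Σ P·[cation]ₒ + Σ P·[anion]ᵢ) / (Σ P·[cation]ᵢ + Σ P·[anion]ₒ)]
Numerator = 1×4.82 + 0.12×127 + 0.23×31.8 = 27.37
Denominator = 1×98.7 + 0.12×21.3 + 0.23×129 = 130.9
Vm = 60.9 · log₁₀(0.20908) = 60.9 × (-0.6797) = -41.39 mV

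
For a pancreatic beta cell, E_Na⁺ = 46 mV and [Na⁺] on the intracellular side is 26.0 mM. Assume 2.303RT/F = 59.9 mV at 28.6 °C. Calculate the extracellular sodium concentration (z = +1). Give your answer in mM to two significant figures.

Nernst: E = (59.9/1) · log₁₀([out]/[in]), so log₁₀([out]/[in]) = 46.0 × 1 / 59.9 = 0.7679.
[out]/[in] = 10^(0.7679) = 5.861.
[out] = 5.861 × 26.0 = 152.4 mM.

150 mM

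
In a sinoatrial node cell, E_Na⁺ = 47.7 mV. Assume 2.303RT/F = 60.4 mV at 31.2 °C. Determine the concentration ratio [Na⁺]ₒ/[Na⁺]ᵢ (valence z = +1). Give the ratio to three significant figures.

6.16

log₁₀([out]/[in]) = E·z/(60.4) = 47.7 × 1 / 60.4 = 0.7897
[out]/[in] = 10^(0.7897) = 6.162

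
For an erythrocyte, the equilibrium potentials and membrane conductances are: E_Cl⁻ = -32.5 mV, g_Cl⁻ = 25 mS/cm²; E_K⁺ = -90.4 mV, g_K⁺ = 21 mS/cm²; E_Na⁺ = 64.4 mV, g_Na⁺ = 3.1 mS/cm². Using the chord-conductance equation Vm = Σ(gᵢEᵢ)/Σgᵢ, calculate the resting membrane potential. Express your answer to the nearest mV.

Σ gᵢEᵢ = 25·(-32.5) + 21·(-90.4) + 3.1·(64.4) = -2511.26
Σ gᵢ = 25 + 21 + 3.1 = 49.1
Vm = -2511.26 / 49.1 = -51.15 mV

-51 mV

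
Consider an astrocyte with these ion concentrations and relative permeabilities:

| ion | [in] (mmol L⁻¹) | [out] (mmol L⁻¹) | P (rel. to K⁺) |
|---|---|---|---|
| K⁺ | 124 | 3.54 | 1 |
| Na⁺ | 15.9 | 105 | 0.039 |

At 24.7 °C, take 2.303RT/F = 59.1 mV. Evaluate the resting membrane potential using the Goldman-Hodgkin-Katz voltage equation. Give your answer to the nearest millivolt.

Vm = 59.1 · log₁₀[(Σ P·[cation]ₒ + Σ P·[anion]ᵢ) / (Σ P·[cation]ᵢ + Σ P·[anion]ₒ)]
Numerator = 1×3.54 + 0.039×105 = 7.635
Denominator = 1×124 + 0.039×15.9 = 124.6
Vm = 59.1 · log₁₀(0.061266) = 59.1 × (-1.2128) = -71.68 mV

-72 mV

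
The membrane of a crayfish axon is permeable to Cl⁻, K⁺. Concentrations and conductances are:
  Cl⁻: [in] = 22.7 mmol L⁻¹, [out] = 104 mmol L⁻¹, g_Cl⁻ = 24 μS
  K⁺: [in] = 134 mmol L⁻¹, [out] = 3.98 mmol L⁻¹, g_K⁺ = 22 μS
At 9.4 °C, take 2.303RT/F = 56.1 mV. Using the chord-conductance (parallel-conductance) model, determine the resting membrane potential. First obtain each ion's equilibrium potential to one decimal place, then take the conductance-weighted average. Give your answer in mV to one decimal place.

E_Cl⁻ = (56.1/-1)·log₁₀(104/22.7) = -37.1 mV
E_K⁺ = (56.1/1)·log₁₀(3.98/134) = -85.7 mV
Vm = (Σ gᵢEᵢ)/(Σ gᵢ) = (24·-37.1 + 22·-85.7) / (24 + 22)
= -2775.80 / 46 = -60.34 mV

-60.3 mV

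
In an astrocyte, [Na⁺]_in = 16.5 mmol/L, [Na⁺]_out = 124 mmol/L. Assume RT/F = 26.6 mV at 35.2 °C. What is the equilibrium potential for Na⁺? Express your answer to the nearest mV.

54 mV

E = (26.6/z) · ln([Na⁺]_out/[Na⁺]_in) with z = +1.
= (26.6/1) · ln(124/16.5) = 26.60 · ln(7.515)
= 26.60 · (2.0169) = 53.65 mV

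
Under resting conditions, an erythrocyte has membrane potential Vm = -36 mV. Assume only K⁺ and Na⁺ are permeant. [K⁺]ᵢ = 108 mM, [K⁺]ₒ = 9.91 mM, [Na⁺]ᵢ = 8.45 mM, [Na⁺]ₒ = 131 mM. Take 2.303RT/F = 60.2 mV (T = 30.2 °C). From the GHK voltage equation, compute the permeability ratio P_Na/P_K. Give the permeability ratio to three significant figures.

Let α = P_Na/P_K. GHK: Vm = 60.2·log₁₀[(Kₒ + α·Naₒ)/(Kᵢ + α·Naᵢ)].
10^(Vm/60.2) = 10^(-36.0/60.2) = 0.25234
So 0.25234·(Kᵢ + α·Naᵢ) = Kₒ + α·Naₒ → α = (0.25234·108.0 − 9.91) / (131.0 − 0.25234·8.45)
α = (27.25 − 9.91) / (131.0 − 2.132) = 17.34/128.9 = 0.1346

0.135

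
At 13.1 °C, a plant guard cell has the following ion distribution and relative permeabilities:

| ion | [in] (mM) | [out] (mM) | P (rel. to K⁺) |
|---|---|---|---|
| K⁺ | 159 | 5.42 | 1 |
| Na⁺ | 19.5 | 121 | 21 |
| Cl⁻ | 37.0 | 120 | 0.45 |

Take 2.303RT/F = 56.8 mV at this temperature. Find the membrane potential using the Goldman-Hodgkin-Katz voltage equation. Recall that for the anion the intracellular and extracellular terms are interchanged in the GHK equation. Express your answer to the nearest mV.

Vm = 56.8 · log₁₀[(Σ P·[cation]ₒ + Σ P·[anion]ᵢ) / (Σ P·[cation]ᵢ + Σ P·[anion]ₒ)]
Numerator = 1×5.42 + 21×121 + 0.45×37.0 = 2563
Denominator = 1×159 + 21×19.5 + 0.45×120 = 622.5
Vm = 56.8 · log₁₀(4.1174) = 56.8 × (0.6146) = 34.91 mV

35 mV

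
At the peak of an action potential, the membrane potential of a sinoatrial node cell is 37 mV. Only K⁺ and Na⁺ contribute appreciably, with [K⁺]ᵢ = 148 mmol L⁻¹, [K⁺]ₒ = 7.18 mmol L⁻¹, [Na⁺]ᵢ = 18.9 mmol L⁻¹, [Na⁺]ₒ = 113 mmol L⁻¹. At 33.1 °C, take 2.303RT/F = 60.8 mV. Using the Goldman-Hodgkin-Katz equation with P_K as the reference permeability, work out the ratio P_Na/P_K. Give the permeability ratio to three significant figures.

Let α = P_Na/P_K. GHK: Vm = 60.8·log₁₀[(Kₒ + α·Naₒ)/(Kᵢ + α·Naᵢ)].
10^(Vm/60.8) = 10^(37.0/60.8) = 4.0602
So 4.0602·(Kᵢ + α·Naᵢ) = Kₒ + α·Naₒ → α = (4.0602·148.0 − 7.18) / (113.0 − 4.0602·18.9)
α = (600.9 − 7.18) / (113.0 − 76.74) = 593.7/36.26 = 16.37

16.4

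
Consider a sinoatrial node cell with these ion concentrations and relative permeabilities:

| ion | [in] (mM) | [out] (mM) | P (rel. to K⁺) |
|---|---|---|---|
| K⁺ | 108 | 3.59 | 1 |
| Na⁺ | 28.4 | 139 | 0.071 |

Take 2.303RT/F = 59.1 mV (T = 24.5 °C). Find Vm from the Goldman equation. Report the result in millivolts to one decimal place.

Vm = 59.1 · log₁₀[(Σ P·[cation]ₒ + Σ P·[anion]ᵢ) / (Σ P·[cation]ᵢ + Σ P·[anion]ₒ)]
Numerator = 1×3.59 + 0.071×139 = 13.46
Denominator = 1×108 + 0.071×28.4 = 110
Vm = 59.1 · log₁₀(0.12234) = 59.1 × (-0.9124) = -53.93 mV

-53.9 mV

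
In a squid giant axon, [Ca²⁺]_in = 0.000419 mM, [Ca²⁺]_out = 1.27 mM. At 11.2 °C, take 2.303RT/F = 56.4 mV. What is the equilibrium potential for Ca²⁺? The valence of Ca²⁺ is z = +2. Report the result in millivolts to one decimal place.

98.2 mV

E = (56.4/z) · log₁₀([Ca²⁺]_out/[Ca²⁺]_in) with z = +2.
= (56.4/2) · log₁₀(1.27/0.000419) = 28.20 · log₁₀(3031)
= 28.20 · (3.4816) = 98.18 mV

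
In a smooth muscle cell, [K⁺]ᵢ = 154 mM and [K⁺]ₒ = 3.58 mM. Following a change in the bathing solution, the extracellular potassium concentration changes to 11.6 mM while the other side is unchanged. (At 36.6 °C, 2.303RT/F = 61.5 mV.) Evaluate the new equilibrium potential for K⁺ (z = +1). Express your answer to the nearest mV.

-69 mV

After the shift: [K⁺]_out = 11.6, [K⁺]_in = 154 mM.
E_new = (61.5/1)·log₁₀(11.6/154) = 61.50 · (-1.1231) = -69.07 mV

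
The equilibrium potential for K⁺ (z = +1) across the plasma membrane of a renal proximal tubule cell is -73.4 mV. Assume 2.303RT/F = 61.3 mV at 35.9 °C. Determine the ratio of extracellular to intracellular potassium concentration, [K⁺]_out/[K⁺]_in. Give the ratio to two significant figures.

log₁₀([out]/[in]) = E·z/(61.3) = -73.4 × 1 / 61.3 = -1.1974
[out]/[in] = 10^(-1.1974) = 0.06348

0.063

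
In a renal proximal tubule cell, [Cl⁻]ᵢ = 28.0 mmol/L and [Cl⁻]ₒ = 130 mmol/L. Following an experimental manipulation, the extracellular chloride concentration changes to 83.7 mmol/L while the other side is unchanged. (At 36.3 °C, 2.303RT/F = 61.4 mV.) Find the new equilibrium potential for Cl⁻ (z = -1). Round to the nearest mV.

-29 mV

After the shift: [Cl⁻]_out = 83.7, [Cl⁻]_in = 28.0 mmol/L.
E_new = (61.4/-1)·log₁₀(83.7/28.0) = -61.40 · (0.4756) = -29.20 mV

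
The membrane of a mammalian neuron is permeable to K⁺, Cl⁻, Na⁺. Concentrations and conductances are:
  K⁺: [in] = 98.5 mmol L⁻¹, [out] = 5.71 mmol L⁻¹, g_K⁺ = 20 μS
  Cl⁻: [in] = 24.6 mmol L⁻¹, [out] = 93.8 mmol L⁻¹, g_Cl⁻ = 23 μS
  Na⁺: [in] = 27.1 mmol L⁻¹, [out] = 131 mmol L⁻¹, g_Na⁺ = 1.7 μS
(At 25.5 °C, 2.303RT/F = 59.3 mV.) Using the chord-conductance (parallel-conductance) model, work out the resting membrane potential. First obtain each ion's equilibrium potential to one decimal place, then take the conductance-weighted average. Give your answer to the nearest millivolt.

E_K⁺ = (59.3/1)·log₁₀(5.71/98.5) = -73.3 mV
E_Cl⁻ = (59.3/-1)·log₁₀(93.8/24.6) = -34.5 mV
E_Na⁺ = (59.3/1)·log₁₀(131/27.1) = 40.6 mV
Vm = (Σ gᵢEᵢ)/(Σ gᵢ) = (20·-73.3 + 23·-34.5 + 1.7·40.6) / (20 + 23 + 1.7)
= -2190.48 / 44.7 = -49.00 mV

-49 mV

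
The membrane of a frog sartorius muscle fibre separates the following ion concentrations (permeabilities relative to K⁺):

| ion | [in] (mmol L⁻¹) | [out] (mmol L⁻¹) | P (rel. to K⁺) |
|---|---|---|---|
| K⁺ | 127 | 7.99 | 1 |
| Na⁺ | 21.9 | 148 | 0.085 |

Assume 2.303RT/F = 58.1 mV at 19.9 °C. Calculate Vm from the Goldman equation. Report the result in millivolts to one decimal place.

-46.3 mV

Vm = 58.1 · log₁₀[(Σ P·[cation]ₒ + Σ P·[anion]ᵢ) / (Σ P·[cation]ᵢ + Σ P·[anion]ₒ)]
Numerator = 1×7.99 + 0.085×148 = 20.57
Denominator = 1×127 + 0.085×21.9 = 128.9
Vm = 58.1 · log₁₀(0.15963) = 58.1 × (-0.7969) = -46.30 mV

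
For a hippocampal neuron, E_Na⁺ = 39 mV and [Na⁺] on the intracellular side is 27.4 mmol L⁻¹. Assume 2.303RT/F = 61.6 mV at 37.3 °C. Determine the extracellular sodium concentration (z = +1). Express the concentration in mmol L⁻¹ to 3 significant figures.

Nernst: E = (61.6/1) · log₁₀([out]/[in]), so log₁₀([out]/[in]) = 39.0 × 1 / 61.6 = 0.6331.
[out]/[in] = 10^(0.6331) = 4.297.
[out] = 4.297 × 27.4 = 117.7 mmol L⁻¹.

118 mmol L⁻¹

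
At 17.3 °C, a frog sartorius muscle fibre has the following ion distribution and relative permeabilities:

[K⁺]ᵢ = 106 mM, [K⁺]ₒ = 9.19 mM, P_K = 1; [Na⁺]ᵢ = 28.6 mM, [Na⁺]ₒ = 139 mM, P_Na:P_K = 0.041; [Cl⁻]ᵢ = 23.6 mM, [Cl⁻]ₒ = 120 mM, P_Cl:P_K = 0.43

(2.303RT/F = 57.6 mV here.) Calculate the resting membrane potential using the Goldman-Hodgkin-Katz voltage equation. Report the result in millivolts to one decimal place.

-46.2 mV

Vm = 57.6 · log₁₀[(Σ P·[cation]ₒ + Σ P·[anion]ᵢ) / (Σ P·[cation]ᵢ + Σ P·[anion]ₒ)]
Numerator = 1×9.19 + 0.041×139 + 0.43×23.6 = 25.04
Denominator = 1×106 + 0.041×28.6 + 0.43×120 = 158.8
Vm = 57.6 · log₁₀(0.15769) = 57.6 × (-0.8022) = -46.21 mV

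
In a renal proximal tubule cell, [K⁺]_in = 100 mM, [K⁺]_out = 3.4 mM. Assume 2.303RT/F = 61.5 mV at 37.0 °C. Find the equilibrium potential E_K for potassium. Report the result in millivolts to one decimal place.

E = (61.5/z) · log₁₀([K⁺]_out/[K⁺]_in) with z = +1.
= (61.5/1) · log₁₀(3.4/100) = 61.50 · log₁₀(0.034)
= 61.50 · (-1.4685) = -90.31 mV

-90.3 mV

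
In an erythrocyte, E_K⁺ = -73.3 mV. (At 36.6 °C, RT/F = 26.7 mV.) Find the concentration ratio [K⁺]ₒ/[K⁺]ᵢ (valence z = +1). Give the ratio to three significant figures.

0.0642

ln([out]/[in]) = E·z/(26.7) = -73.3 × 1 / 26.7 = -2.7453
[out]/[in] = e^(-2.7453) = 0.06423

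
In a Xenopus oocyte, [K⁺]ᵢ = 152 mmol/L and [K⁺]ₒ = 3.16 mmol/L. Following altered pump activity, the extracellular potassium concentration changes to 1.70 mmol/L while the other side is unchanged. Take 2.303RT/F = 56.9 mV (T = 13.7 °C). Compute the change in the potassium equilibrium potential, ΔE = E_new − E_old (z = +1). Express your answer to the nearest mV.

-15 mV

E_old = (56.9/1)·log₁₀(3.16/152) = -95.71 mV
E_new = (56.9/1)·log₁₀(1.70/152) = -111.03 mV
ΔE = -111.03 − (-95.71) = -15.32 mV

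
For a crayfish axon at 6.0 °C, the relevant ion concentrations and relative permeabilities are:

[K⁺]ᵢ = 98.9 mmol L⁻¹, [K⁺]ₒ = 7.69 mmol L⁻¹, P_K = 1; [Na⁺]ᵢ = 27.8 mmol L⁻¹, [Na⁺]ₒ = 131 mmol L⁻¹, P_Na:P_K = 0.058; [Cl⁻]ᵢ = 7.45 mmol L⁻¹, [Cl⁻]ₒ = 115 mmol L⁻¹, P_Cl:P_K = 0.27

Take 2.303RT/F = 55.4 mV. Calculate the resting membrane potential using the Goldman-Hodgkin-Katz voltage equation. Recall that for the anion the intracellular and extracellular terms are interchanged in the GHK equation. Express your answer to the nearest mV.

Vm = 55.4 · log₁₀[(Σ P·[cation]ₒ + Σ P·[anion]ᵢ) / (Σ P·[cation]ᵢ + Σ P·[anion]ₒ)]
Numerator = 1×7.69 + 0.058×131 + 0.27×7.45 = 17.3
Denominator = 1×98.9 + 0.058×27.8 + 0.27×115 = 131.6
Vm = 55.4 · log₁₀(0.13149) = 55.4 × (-0.8811) = -48.81 mV

-49 mV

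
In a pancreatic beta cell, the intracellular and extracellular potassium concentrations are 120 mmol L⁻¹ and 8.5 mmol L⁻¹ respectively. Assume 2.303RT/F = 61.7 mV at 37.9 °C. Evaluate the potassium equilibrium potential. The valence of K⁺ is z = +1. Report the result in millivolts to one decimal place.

-70.9 mV

E = (61.7/z) · log₁₀([K⁺]_out/[K⁺]_in) with z = +1.
= (61.7/1) · log₁₀(8.5/120) = 61.70 · log₁₀(0.07083)
= 61.70 · (-1.1498) = -70.94 mV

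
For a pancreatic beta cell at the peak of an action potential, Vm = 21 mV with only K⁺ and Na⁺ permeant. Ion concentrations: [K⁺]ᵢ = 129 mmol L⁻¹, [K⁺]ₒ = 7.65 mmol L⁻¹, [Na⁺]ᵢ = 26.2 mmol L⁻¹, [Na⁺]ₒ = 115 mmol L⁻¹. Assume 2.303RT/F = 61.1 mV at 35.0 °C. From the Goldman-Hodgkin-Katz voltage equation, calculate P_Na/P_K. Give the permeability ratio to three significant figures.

4.84

Let α = P_Na/P_K. GHK: Vm = 61.1·log₁₀[(Kₒ + α·Naₒ)/(Kᵢ + α·Naᵢ)].
10^(Vm/61.1) = 10^(21.0/61.1) = 2.2065
So 2.2065·(Kᵢ + α·Naᵢ) = Kₒ + α·Naₒ → α = (2.2065·129.0 − 7.65) / (115.0 − 2.2065·26.2)
α = (284.6 − 7.65) / (115.0 − 57.81) = 277/57.19 = 4.843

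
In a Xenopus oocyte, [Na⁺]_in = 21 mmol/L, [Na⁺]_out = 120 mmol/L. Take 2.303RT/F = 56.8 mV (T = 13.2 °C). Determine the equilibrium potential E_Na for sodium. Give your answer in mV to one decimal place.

E = (56.8/z) · log₁₀([Na⁺]_out/[Na⁺]_in) with z = +1.
= (56.8/1) · log₁₀(120/21) = 56.80 · log₁₀(5.714)
= 56.80 · (0.7570) = 43.00 mV

43.0 mV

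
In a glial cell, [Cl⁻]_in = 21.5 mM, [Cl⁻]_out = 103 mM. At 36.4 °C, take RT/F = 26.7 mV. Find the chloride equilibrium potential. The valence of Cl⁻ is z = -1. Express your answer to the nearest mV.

-42 mV

E = (26.7/z) · ln([Cl⁻]_out/[Cl⁻]_in) with z = -1.
For an anion, dividing by z = -1 reverses the sign.
= (26.7/-1) · ln(103/21.5) = -26.70 · ln(4.791)
= -26.70 · (1.5667) = -41.83 mV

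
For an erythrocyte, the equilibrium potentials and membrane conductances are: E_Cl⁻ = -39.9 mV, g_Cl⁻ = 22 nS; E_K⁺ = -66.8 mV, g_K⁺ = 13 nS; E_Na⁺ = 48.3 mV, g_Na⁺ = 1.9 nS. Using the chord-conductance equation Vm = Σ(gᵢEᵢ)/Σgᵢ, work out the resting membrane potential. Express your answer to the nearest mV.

Σ gᵢEᵢ = 22·(-39.9) + 13·(-66.8) + 1.9·(48.3) = -1654.43
Σ gᵢ = 22 + 13 + 1.9 = 36.9
Vm = -1654.43 / 36.9 = -44.84 mV

-45 mV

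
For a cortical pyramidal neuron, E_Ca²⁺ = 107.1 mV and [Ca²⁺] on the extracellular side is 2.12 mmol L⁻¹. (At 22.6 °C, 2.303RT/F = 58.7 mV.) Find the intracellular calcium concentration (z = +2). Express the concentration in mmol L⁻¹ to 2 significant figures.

Nernst: E = (58.7/2) · log₁₀([out]/[in]), so log₁₀([out]/[in]) = 107.1 × 2 / 58.7 = 3.6491.
[out]/[in] = 10^(3.6491) = 4457.
[in] = 2.12 / 4457 = 0.0004756 mmol L⁻¹.

0.00048 mmol L⁻¹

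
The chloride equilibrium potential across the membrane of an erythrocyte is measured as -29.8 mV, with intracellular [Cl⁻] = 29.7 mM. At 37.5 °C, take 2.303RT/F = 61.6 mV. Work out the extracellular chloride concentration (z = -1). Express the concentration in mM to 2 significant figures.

90 mM

Nernst: E = (61.6/-1) · log₁₀([out]/[in]), so log₁₀([out]/[in]) = -29.8 × -1 / 61.6 = 0.4838.
[out]/[in] = 10^(0.4838) = 3.046.
[out] = 3.046 × 29.7 = 90.47 mM.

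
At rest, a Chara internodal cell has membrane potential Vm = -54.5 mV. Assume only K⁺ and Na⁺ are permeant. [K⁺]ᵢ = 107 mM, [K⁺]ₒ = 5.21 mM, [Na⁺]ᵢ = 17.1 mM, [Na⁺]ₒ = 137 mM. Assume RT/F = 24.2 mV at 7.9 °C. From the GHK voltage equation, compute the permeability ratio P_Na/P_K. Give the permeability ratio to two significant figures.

Let α = P_Na/P_K. GHK: Vm = 24.2·ln[(Kₒ + α·Naₒ)/(Kᵢ + α·Naᵢ)].
e^(Vm/24.2) = e^(-54.5/24.2) = 0.10518
So 0.10518·(Kᵢ + α·Naᵢ) = Kₒ + α·Naₒ → α = (0.10518·107.0 − 5.21) / (137.0 − 0.10518·17.1)
α = (11.25 − 5.21) / (137.0 − 1.799) = 6.044/135.2 = 0.04471

0.045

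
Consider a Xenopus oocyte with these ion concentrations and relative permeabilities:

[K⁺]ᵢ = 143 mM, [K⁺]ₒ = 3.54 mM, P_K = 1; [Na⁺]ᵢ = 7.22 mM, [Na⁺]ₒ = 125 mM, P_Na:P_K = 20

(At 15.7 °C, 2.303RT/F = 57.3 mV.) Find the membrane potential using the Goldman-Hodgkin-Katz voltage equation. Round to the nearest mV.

54 mV

Vm = 57.3 · log₁₀[(Σ P·[cation]ₒ + Σ P·[anion]ᵢ) / (Σ P·[cation]ᵢ + Σ P·[anion]ₒ)]
Numerator = 1×3.54 + 20×125 = 2504
Denominator = 1×143 + 20×7.22 = 287.4
Vm = 57.3 · log₁₀(8.711) = 57.3 × (0.9401) = 53.87 mV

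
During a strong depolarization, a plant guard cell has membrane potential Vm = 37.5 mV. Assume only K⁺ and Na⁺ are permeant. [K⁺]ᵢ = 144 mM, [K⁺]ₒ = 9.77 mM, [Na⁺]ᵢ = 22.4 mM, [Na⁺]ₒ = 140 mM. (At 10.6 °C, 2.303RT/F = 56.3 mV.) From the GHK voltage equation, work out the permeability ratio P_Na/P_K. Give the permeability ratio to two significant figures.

Let α = P_Na/P_K. GHK: Vm = 56.3·log₁₀[(Kₒ + α·Naₒ)/(Kᵢ + α·Naᵢ)].
10^(Vm/56.3) = 10^(37.5/56.3) = 4.6353
So 4.6353·(Kᵢ + α·Naᵢ) = Kₒ + α·Naₒ → α = (4.6353·144.0 − 9.77) / (140.0 − 4.6353·22.4)
α = (667.5 − 9.77) / (140.0 − 103.8) = 657.7/36.17 = 18.18

18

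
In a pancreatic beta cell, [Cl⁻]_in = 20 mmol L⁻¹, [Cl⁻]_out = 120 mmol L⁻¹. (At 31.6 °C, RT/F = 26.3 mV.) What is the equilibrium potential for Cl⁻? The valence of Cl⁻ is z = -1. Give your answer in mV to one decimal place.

E = (26.3/z) · ln([Cl⁻]_out/[Cl⁻]_in) with z = -1.
For an anion, dividing by z = -1 reverses the sign.
= (26.3/-1) · ln(120/20) = -26.30 · ln(6)
= -26.30 · (1.7918) = -47.12 mV

-47.1 mV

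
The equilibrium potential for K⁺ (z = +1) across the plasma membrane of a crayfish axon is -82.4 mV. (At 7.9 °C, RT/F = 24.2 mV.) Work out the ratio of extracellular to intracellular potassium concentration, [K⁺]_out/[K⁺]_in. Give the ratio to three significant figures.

0.0332

ln([out]/[in]) = E·z/(24.2) = -82.4 × 1 / 24.2 = -3.4050
[out]/[in] = e^(-3.4050) = 0.03321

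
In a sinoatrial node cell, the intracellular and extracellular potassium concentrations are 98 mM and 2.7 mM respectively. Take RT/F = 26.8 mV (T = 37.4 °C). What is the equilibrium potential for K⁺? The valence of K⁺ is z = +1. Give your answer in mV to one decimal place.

-96.3 mV

E = (26.8/z) · ln([K⁺]_out/[K⁺]_in) with z = +1.
= (26.8/1) · ln(2.7/98) = 26.80 · ln(0.02755)
= 26.80 · (-3.5917) = -96.26 mV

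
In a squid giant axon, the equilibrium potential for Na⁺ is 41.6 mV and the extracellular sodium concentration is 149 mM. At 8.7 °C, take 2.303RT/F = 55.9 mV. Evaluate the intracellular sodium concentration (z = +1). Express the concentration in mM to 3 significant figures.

26.9 mM

Nernst: E = (55.9/1) · log₁₀([out]/[in]), so log₁₀([out]/[in]) = 41.6 × 1 / 55.9 = 0.7442.
[out]/[in] = 10^(0.7442) = 5.549.
[in] = 149 / 5.549 = 26.85 mM.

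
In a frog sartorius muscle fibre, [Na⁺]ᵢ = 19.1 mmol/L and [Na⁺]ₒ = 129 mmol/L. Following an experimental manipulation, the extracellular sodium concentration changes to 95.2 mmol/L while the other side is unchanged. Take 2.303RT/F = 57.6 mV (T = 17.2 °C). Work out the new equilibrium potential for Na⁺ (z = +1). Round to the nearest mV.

40 mV

After the shift: [Na⁺]_out = 95.2, [Na⁺]_in = 19.1 mmol/L.
E_new = (57.6/1)·log₁₀(95.2/19.1) = 57.60 · (0.6976) = 40.18 mV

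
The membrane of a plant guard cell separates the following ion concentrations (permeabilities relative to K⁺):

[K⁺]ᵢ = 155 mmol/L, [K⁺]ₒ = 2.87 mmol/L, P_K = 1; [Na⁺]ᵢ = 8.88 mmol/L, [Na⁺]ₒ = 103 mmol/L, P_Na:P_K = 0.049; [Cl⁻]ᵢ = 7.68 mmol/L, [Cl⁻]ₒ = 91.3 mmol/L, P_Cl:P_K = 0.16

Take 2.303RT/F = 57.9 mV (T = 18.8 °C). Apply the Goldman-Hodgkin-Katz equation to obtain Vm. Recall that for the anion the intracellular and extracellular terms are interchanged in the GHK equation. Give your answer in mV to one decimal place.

-73.5 mV

Vm = 57.9 · log₁₀[(Σ P·[cation]ₒ + Σ P·[anion]ᵢ) / (Σ P·[cation]ᵢ + Σ P·[anion]ₒ)]
Numerator = 1×2.87 + 0.049×103 + 0.16×7.68 = 9.146
Denominator = 1×155 + 0.049×8.88 + 0.16×91.3 = 170
Vm = 57.9 · log₁₀(0.053785) = 57.9 × (-1.2693) = -73.49 mV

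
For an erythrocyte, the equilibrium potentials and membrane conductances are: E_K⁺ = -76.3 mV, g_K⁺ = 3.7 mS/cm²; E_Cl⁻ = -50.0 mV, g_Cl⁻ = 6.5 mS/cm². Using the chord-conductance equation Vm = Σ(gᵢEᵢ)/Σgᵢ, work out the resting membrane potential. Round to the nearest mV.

-60 mV

Σ gᵢEᵢ = 3.7·(-76.3) + 6.5·(-50.0) = -607.31
Σ gᵢ = 3.7 + 6.5 = 10.2
Vm = -607.31 / 10.2 = -59.54 mV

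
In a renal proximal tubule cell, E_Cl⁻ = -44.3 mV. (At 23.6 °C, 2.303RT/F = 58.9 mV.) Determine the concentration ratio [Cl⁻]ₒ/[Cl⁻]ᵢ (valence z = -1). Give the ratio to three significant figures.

5.65

log₁₀([out]/[in]) = E·z/(58.9) = -44.3 × -1 / 58.9 = 0.7521
[out]/[in] = 10^(0.7521) = 5.651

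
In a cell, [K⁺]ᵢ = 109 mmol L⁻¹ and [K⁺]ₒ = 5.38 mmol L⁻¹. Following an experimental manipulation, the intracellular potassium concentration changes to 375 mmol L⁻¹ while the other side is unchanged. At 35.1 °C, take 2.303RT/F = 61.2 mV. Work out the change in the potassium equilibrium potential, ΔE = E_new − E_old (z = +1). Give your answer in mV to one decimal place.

-32.8 mV

E_old = (61.2/1)·log₁₀(5.38/109) = -79.97 mV
E_new = (61.2/1)·log₁₀(5.38/375) = -112.81 mV
ΔE = -112.81 − (-79.97) = -32.84 mV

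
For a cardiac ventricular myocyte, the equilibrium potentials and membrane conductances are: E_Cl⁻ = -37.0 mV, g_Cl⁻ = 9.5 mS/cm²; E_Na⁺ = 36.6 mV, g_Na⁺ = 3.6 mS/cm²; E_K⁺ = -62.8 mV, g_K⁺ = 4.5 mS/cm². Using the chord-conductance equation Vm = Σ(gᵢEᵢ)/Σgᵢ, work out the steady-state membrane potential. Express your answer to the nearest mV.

-29 mV

Σ gᵢEᵢ = 9.5·(-37.0) + 3.6·(36.6) + 4.5·(-62.8) = -502.34
Σ gᵢ = 9.5 + 3.6 + 4.5 = 17.6
Vm = -502.34 / 17.6 = -28.54 mV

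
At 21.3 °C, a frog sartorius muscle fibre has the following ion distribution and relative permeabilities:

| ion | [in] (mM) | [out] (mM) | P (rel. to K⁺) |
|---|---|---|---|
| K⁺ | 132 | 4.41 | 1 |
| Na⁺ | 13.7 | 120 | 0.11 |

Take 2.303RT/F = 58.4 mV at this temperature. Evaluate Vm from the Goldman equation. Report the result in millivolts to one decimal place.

-51.4 mV

Vm = 58.4 · log₁₀[(Σ P·[cation]ₒ + Σ P·[anion]ᵢ) / (Σ P·[cation]ᵢ + Σ P·[anion]ₒ)]
Numerator = 1×4.41 + 0.11×120 = 17.61
Denominator = 1×132 + 0.11×13.7 = 133.5
Vm = 58.4 · log₁₀(0.1319) = 58.4 × (-0.8797) = -51.38 mV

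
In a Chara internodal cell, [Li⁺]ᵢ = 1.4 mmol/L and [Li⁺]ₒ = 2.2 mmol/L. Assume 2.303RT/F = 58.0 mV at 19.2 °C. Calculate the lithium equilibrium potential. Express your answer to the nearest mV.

11 mV

E = (58.0/z) · log₁₀([Li⁺]_out/[Li⁺]_in) with z = +1.
= (58.0/1) · log₁₀(2.2/1.4) = 58.00 · log₁₀(1.571)
= 58.00 · (0.1963) = 11.39 mV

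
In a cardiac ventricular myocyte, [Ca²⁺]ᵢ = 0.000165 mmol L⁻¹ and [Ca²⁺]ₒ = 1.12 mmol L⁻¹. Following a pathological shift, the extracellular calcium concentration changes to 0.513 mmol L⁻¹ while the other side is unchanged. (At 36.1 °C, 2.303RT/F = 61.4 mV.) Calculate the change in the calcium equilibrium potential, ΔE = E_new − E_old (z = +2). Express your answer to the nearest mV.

E_old = (61.4/2)·log₁₀(1.12/0.000165) = 117.63 mV
E_new = (61.4/2)·log₁₀(0.513/0.000165) = 107.22 mV
ΔE = 107.22 − (117.63) = -10.41 mV

-10 mV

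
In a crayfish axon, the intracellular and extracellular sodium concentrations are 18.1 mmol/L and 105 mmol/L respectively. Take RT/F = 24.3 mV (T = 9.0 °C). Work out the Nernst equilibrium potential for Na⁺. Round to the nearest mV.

E = (24.3/z) · ln([Na⁺]_out/[Na⁺]_in) with z = +1.
= (24.3/1) · ln(105/18.1) = 24.30 · ln(5.801)
= 24.30 · (1.7580) = 42.72 mV

43 mV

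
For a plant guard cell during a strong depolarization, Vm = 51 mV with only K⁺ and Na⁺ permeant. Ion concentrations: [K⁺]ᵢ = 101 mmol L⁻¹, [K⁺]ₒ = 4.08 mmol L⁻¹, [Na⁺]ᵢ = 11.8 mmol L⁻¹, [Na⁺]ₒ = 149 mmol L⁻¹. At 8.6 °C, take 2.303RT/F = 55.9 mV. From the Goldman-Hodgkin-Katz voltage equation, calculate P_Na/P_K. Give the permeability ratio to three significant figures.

15.6

Let α = P_Na/P_K. GHK: Vm = 55.9·log₁₀[(Kₒ + α·Naₒ)/(Kᵢ + α·Naᵢ)].
10^(Vm/55.9) = 10^(51.0/55.9) = 8.1723
So 8.1723·(Kᵢ + α·Naᵢ) = Kₒ + α·Naₒ → α = (8.1723·101.0 − 4.08) / (149.0 − 8.1723·11.8)
α = (825.4 − 4.08) / (149.0 − 96.43) = 821.3/52.57 = 15.62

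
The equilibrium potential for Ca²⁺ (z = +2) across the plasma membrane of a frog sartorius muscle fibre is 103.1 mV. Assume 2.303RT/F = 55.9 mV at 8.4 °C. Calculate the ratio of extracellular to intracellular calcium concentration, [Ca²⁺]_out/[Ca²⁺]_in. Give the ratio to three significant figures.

log₁₀([out]/[in]) = E·z/(55.9) = 103.1 × 2 / 55.9 = 3.6887
[out]/[in] = 10^(3.6887) = 4883

4880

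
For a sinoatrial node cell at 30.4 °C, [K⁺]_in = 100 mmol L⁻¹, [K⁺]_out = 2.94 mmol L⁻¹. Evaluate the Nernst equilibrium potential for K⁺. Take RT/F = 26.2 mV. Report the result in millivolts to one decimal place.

-92.4 mV

E = (26.2/z) · ln([K⁺]_out/[K⁺]_in) with z = +1.
= (26.2/1) · ln(2.94/100) = 26.20 · ln(0.0294)
= 26.20 · (-3.5268) = -92.40 mV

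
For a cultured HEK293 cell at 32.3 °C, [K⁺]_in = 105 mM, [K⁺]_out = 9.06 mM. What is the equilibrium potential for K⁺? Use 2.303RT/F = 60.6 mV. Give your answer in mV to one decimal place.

-64.5 mV

E = (60.6/z) · log₁₀([K⁺]_out/[K⁺]_in) with z = +1.
= (60.6/1) · log₁₀(9.06/105) = 60.60 · log₁₀(0.08629)
= 60.60 · (-1.0641) = -64.48 mV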